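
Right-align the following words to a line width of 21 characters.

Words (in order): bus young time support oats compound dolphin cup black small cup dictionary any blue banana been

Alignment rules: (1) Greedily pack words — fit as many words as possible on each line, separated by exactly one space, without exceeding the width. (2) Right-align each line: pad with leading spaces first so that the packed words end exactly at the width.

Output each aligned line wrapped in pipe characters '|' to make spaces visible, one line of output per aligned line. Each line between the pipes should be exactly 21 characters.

Line 1: ['bus', 'young', 'time'] (min_width=14, slack=7)
Line 2: ['support', 'oats', 'compound'] (min_width=21, slack=0)
Line 3: ['dolphin', 'cup', 'black'] (min_width=17, slack=4)
Line 4: ['small', 'cup', 'dictionary'] (min_width=20, slack=1)
Line 5: ['any', 'blue', 'banana', 'been'] (min_width=20, slack=1)

Answer: |       bus young time|
|support oats compound|
|    dolphin cup black|
| small cup dictionary|
| any blue banana been|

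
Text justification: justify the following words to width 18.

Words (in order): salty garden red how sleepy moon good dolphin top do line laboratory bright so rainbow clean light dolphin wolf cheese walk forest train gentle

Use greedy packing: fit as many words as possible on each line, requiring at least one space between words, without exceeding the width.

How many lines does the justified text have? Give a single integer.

Answer: 9

Derivation:
Line 1: ['salty', 'garden', 'red'] (min_width=16, slack=2)
Line 2: ['how', 'sleepy', 'moon'] (min_width=15, slack=3)
Line 3: ['good', 'dolphin', 'top'] (min_width=16, slack=2)
Line 4: ['do', 'line', 'laboratory'] (min_width=18, slack=0)
Line 5: ['bright', 'so', 'rainbow'] (min_width=17, slack=1)
Line 6: ['clean', 'light'] (min_width=11, slack=7)
Line 7: ['dolphin', 'wolf'] (min_width=12, slack=6)
Line 8: ['cheese', 'walk', 'forest'] (min_width=18, slack=0)
Line 9: ['train', 'gentle'] (min_width=12, slack=6)
Total lines: 9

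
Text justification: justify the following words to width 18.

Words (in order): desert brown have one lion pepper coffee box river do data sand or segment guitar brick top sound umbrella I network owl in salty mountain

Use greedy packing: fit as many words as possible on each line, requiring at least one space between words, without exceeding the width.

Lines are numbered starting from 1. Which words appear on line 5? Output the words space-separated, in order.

Answer: segment guitar

Derivation:
Line 1: ['desert', 'brown', 'have'] (min_width=17, slack=1)
Line 2: ['one', 'lion', 'pepper'] (min_width=15, slack=3)
Line 3: ['coffee', 'box', 'river'] (min_width=16, slack=2)
Line 4: ['do', 'data', 'sand', 'or'] (min_width=15, slack=3)
Line 5: ['segment', 'guitar'] (min_width=14, slack=4)
Line 6: ['brick', 'top', 'sound'] (min_width=15, slack=3)
Line 7: ['umbrella', 'I', 'network'] (min_width=18, slack=0)
Line 8: ['owl', 'in', 'salty'] (min_width=12, slack=6)
Line 9: ['mountain'] (min_width=8, slack=10)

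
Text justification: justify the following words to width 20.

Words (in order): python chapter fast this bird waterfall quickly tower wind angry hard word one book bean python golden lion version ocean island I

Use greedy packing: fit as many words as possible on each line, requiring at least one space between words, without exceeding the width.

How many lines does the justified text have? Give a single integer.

Line 1: ['python', 'chapter', 'fast'] (min_width=19, slack=1)
Line 2: ['this', 'bird', 'waterfall'] (min_width=19, slack=1)
Line 3: ['quickly', 'tower', 'wind'] (min_width=18, slack=2)
Line 4: ['angry', 'hard', 'word', 'one'] (min_width=19, slack=1)
Line 5: ['book', 'bean', 'python'] (min_width=16, slack=4)
Line 6: ['golden', 'lion', 'version'] (min_width=19, slack=1)
Line 7: ['ocean', 'island', 'I'] (min_width=14, slack=6)
Total lines: 7

Answer: 7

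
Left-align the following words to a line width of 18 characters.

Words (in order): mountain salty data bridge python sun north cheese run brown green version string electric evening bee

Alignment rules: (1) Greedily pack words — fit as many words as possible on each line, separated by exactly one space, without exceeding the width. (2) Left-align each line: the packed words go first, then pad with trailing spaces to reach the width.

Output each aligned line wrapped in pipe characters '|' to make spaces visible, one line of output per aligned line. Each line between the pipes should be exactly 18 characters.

Answer: |mountain salty    |
|data bridge python|
|sun north cheese  |
|run brown green   |
|version string    |
|electric evening  |
|bee               |

Derivation:
Line 1: ['mountain', 'salty'] (min_width=14, slack=4)
Line 2: ['data', 'bridge', 'python'] (min_width=18, slack=0)
Line 3: ['sun', 'north', 'cheese'] (min_width=16, slack=2)
Line 4: ['run', 'brown', 'green'] (min_width=15, slack=3)
Line 5: ['version', 'string'] (min_width=14, slack=4)
Line 6: ['electric', 'evening'] (min_width=16, slack=2)
Line 7: ['bee'] (min_width=3, slack=15)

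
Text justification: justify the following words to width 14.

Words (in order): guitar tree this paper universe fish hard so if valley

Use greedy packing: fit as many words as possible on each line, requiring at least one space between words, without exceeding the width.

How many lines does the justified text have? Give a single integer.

Answer: 5

Derivation:
Line 1: ['guitar', 'tree'] (min_width=11, slack=3)
Line 2: ['this', 'paper'] (min_width=10, slack=4)
Line 3: ['universe', 'fish'] (min_width=13, slack=1)
Line 4: ['hard', 'so', 'if'] (min_width=10, slack=4)
Line 5: ['valley'] (min_width=6, slack=8)
Total lines: 5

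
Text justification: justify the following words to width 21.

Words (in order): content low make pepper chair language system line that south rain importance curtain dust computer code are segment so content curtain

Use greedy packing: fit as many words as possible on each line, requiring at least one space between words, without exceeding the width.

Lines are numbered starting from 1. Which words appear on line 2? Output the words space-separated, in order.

Answer: pepper chair language

Derivation:
Line 1: ['content', 'low', 'make'] (min_width=16, slack=5)
Line 2: ['pepper', 'chair', 'language'] (min_width=21, slack=0)
Line 3: ['system', 'line', 'that'] (min_width=16, slack=5)
Line 4: ['south', 'rain', 'importance'] (min_width=21, slack=0)
Line 5: ['curtain', 'dust', 'computer'] (min_width=21, slack=0)
Line 6: ['code', 'are', 'segment', 'so'] (min_width=19, slack=2)
Line 7: ['content', 'curtain'] (min_width=15, slack=6)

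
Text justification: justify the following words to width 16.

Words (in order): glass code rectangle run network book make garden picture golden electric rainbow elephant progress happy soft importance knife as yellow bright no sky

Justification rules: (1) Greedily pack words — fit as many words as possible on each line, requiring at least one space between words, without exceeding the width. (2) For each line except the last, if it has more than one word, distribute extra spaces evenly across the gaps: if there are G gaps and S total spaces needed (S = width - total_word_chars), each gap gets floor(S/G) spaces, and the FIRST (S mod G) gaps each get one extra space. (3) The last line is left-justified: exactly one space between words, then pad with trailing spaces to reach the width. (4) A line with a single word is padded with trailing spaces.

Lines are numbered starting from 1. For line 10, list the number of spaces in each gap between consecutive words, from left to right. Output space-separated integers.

Answer: 2 1

Derivation:
Line 1: ['glass', 'code'] (min_width=10, slack=6)
Line 2: ['rectangle', 'run'] (min_width=13, slack=3)
Line 3: ['network', 'book'] (min_width=12, slack=4)
Line 4: ['make', 'garden'] (min_width=11, slack=5)
Line 5: ['picture', 'golden'] (min_width=14, slack=2)
Line 6: ['electric', 'rainbow'] (min_width=16, slack=0)
Line 7: ['elephant'] (min_width=8, slack=8)
Line 8: ['progress', 'happy'] (min_width=14, slack=2)
Line 9: ['soft', 'importance'] (min_width=15, slack=1)
Line 10: ['knife', 'as', 'yellow'] (min_width=15, slack=1)
Line 11: ['bright', 'no', 'sky'] (min_width=13, slack=3)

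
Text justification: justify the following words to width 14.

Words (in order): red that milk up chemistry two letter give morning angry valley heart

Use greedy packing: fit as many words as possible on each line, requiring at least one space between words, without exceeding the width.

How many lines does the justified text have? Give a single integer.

Line 1: ['red', 'that', 'milk'] (min_width=13, slack=1)
Line 2: ['up', 'chemistry'] (min_width=12, slack=2)
Line 3: ['two', 'letter'] (min_width=10, slack=4)
Line 4: ['give', 'morning'] (min_width=12, slack=2)
Line 5: ['angry', 'valley'] (min_width=12, slack=2)
Line 6: ['heart'] (min_width=5, slack=9)
Total lines: 6

Answer: 6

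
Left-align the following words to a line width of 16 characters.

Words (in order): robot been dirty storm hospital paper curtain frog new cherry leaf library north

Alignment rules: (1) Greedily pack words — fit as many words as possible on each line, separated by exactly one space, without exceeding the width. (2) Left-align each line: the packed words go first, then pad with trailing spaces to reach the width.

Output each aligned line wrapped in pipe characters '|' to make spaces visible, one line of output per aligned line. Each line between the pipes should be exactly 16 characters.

Answer: |robot been dirty|
|storm hospital  |
|paper curtain   |
|frog new cherry |
|leaf library    |
|north           |

Derivation:
Line 1: ['robot', 'been', 'dirty'] (min_width=16, slack=0)
Line 2: ['storm', 'hospital'] (min_width=14, slack=2)
Line 3: ['paper', 'curtain'] (min_width=13, slack=3)
Line 4: ['frog', 'new', 'cherry'] (min_width=15, slack=1)
Line 5: ['leaf', 'library'] (min_width=12, slack=4)
Line 6: ['north'] (min_width=5, slack=11)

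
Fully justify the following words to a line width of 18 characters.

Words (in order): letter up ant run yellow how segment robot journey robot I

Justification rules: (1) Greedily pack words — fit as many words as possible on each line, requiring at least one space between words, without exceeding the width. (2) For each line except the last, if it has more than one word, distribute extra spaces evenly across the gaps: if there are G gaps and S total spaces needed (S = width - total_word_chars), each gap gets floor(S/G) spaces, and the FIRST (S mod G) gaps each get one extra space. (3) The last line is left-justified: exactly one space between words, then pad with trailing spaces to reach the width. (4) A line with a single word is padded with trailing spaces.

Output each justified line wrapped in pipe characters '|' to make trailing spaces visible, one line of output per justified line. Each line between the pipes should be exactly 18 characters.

Line 1: ['letter', 'up', 'ant', 'run'] (min_width=17, slack=1)
Line 2: ['yellow', 'how', 'segment'] (min_width=18, slack=0)
Line 3: ['robot', 'journey'] (min_width=13, slack=5)
Line 4: ['robot', 'I'] (min_width=7, slack=11)

Answer: |letter  up ant run|
|yellow how segment|
|robot      journey|
|robot I           |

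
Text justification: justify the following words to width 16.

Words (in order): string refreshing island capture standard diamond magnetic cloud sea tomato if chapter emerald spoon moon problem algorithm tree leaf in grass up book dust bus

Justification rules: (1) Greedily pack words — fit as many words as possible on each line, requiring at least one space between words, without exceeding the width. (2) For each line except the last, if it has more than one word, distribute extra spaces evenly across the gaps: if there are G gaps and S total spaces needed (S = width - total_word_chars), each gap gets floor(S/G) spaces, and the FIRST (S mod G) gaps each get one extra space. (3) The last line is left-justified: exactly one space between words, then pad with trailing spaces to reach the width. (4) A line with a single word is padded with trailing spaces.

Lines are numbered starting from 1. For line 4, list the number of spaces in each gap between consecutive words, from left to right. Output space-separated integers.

Answer: 1

Derivation:
Line 1: ['string'] (min_width=6, slack=10)
Line 2: ['refreshing'] (min_width=10, slack=6)
Line 3: ['island', 'capture'] (min_width=14, slack=2)
Line 4: ['standard', 'diamond'] (min_width=16, slack=0)
Line 5: ['magnetic', 'cloud'] (min_width=14, slack=2)
Line 6: ['sea', 'tomato', 'if'] (min_width=13, slack=3)
Line 7: ['chapter', 'emerald'] (min_width=15, slack=1)
Line 8: ['spoon', 'moon'] (min_width=10, slack=6)
Line 9: ['problem'] (min_width=7, slack=9)
Line 10: ['algorithm', 'tree'] (min_width=14, slack=2)
Line 11: ['leaf', 'in', 'grass', 'up'] (min_width=16, slack=0)
Line 12: ['book', 'dust', 'bus'] (min_width=13, slack=3)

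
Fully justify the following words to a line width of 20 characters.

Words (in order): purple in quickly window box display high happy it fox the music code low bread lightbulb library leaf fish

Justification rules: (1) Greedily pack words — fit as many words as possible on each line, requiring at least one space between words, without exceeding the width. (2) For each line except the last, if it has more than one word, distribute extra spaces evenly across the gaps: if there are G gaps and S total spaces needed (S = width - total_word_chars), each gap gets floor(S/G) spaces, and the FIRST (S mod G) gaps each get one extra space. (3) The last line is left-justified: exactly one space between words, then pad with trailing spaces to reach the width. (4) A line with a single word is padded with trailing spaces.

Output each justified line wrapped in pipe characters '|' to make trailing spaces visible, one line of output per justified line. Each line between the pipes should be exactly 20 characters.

Line 1: ['purple', 'in', 'quickly'] (min_width=17, slack=3)
Line 2: ['window', 'box', 'display'] (min_width=18, slack=2)
Line 3: ['high', 'happy', 'it', 'fox'] (min_width=17, slack=3)
Line 4: ['the', 'music', 'code', 'low'] (min_width=18, slack=2)
Line 5: ['bread', 'lightbulb'] (min_width=15, slack=5)
Line 6: ['library', 'leaf', 'fish'] (min_width=17, slack=3)

Answer: |purple   in  quickly|
|window  box  display|
|high  happy  it  fox|
|the  music  code low|
|bread      lightbulb|
|library leaf fish   |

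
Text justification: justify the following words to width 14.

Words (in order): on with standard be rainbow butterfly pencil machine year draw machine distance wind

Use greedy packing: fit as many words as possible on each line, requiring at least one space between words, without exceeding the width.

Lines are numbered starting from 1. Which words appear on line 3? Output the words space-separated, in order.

Line 1: ['on', 'with'] (min_width=7, slack=7)
Line 2: ['standard', 'be'] (min_width=11, slack=3)
Line 3: ['rainbow'] (min_width=7, slack=7)
Line 4: ['butterfly'] (min_width=9, slack=5)
Line 5: ['pencil', 'machine'] (min_width=14, slack=0)
Line 6: ['year', 'draw'] (min_width=9, slack=5)
Line 7: ['machine'] (min_width=7, slack=7)
Line 8: ['distance', 'wind'] (min_width=13, slack=1)

Answer: rainbow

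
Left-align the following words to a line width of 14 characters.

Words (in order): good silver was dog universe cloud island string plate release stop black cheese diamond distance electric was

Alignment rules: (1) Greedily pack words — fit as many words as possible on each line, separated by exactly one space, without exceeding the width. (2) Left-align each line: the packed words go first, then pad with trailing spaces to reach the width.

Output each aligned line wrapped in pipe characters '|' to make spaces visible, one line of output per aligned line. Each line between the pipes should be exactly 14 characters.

Line 1: ['good', 'silver'] (min_width=11, slack=3)
Line 2: ['was', 'dog'] (min_width=7, slack=7)
Line 3: ['universe', 'cloud'] (min_width=14, slack=0)
Line 4: ['island', 'string'] (min_width=13, slack=1)
Line 5: ['plate', 'release'] (min_width=13, slack=1)
Line 6: ['stop', 'black'] (min_width=10, slack=4)
Line 7: ['cheese', 'diamond'] (min_width=14, slack=0)
Line 8: ['distance'] (min_width=8, slack=6)
Line 9: ['electric', 'was'] (min_width=12, slack=2)

Answer: |good silver   |
|was dog       |
|universe cloud|
|island string |
|plate release |
|stop black    |
|cheese diamond|
|distance      |
|electric was  |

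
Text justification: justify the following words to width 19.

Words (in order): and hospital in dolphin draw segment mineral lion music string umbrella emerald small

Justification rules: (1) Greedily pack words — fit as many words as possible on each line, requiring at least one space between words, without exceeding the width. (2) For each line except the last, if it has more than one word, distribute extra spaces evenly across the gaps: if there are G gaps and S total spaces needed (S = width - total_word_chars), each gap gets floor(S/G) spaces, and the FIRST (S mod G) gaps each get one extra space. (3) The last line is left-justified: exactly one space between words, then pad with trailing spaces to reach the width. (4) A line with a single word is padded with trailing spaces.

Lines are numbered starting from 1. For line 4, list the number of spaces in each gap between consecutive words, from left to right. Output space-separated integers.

Line 1: ['and', 'hospital', 'in'] (min_width=15, slack=4)
Line 2: ['dolphin', 'draw'] (min_width=12, slack=7)
Line 3: ['segment', 'mineral'] (min_width=15, slack=4)
Line 4: ['lion', 'music', 'string'] (min_width=17, slack=2)
Line 5: ['umbrella', 'emerald'] (min_width=16, slack=3)
Line 6: ['small'] (min_width=5, slack=14)

Answer: 2 2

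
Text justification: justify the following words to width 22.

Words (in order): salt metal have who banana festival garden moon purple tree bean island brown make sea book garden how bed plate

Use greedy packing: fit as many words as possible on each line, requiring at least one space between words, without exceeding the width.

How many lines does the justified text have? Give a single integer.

Line 1: ['salt', 'metal', 'have', 'who'] (min_width=19, slack=3)
Line 2: ['banana', 'festival', 'garden'] (min_width=22, slack=0)
Line 3: ['moon', 'purple', 'tree', 'bean'] (min_width=21, slack=1)
Line 4: ['island', 'brown', 'make', 'sea'] (min_width=21, slack=1)
Line 5: ['book', 'garden', 'how', 'bed'] (min_width=19, slack=3)
Line 6: ['plate'] (min_width=5, slack=17)
Total lines: 6

Answer: 6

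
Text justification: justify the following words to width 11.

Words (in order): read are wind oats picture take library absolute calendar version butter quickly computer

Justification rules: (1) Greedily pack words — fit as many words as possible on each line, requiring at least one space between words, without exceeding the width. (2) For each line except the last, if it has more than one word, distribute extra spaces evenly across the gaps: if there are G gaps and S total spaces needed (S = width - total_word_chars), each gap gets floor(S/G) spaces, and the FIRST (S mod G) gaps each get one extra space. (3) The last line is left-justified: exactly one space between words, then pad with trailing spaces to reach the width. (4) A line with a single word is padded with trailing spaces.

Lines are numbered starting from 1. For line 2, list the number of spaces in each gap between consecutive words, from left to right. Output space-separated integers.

Line 1: ['read', 'are'] (min_width=8, slack=3)
Line 2: ['wind', 'oats'] (min_width=9, slack=2)
Line 3: ['picture'] (min_width=7, slack=4)
Line 4: ['take'] (min_width=4, slack=7)
Line 5: ['library'] (min_width=7, slack=4)
Line 6: ['absolute'] (min_width=8, slack=3)
Line 7: ['calendar'] (min_width=8, slack=3)
Line 8: ['version'] (min_width=7, slack=4)
Line 9: ['butter'] (min_width=6, slack=5)
Line 10: ['quickly'] (min_width=7, slack=4)
Line 11: ['computer'] (min_width=8, slack=3)

Answer: 3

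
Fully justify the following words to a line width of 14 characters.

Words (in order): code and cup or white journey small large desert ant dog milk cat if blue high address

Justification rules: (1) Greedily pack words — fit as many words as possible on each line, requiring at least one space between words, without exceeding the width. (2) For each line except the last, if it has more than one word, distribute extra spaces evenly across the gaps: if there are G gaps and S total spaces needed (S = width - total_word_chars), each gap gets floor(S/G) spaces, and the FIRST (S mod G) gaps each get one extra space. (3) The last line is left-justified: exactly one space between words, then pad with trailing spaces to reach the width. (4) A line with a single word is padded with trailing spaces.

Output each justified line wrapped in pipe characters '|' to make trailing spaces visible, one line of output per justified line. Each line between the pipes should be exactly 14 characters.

Line 1: ['code', 'and', 'cup'] (min_width=12, slack=2)
Line 2: ['or', 'white'] (min_width=8, slack=6)
Line 3: ['journey', 'small'] (min_width=13, slack=1)
Line 4: ['large', 'desert'] (min_width=12, slack=2)
Line 5: ['ant', 'dog', 'milk'] (min_width=12, slack=2)
Line 6: ['cat', 'if', 'blue'] (min_width=11, slack=3)
Line 7: ['high', 'address'] (min_width=12, slack=2)

Answer: |code  and  cup|
|or       white|
|journey  small|
|large   desert|
|ant  dog  milk|
|cat   if  blue|
|high address  |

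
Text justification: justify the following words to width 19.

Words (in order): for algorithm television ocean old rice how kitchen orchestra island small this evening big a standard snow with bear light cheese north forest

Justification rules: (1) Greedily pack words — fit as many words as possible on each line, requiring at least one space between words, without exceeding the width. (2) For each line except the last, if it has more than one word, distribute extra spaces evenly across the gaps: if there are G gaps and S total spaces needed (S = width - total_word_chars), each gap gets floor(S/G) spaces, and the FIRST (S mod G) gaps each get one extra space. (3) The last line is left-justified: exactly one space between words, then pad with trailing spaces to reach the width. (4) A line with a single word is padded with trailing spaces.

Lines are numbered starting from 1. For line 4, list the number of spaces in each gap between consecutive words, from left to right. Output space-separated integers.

Line 1: ['for', 'algorithm'] (min_width=13, slack=6)
Line 2: ['television', 'ocean'] (min_width=16, slack=3)
Line 3: ['old', 'rice', 'how'] (min_width=12, slack=7)
Line 4: ['kitchen', 'orchestra'] (min_width=17, slack=2)
Line 5: ['island', 'small', 'this'] (min_width=17, slack=2)
Line 6: ['evening', 'big', 'a'] (min_width=13, slack=6)
Line 7: ['standard', 'snow', 'with'] (min_width=18, slack=1)
Line 8: ['bear', 'light', 'cheese'] (min_width=17, slack=2)
Line 9: ['north', 'forest'] (min_width=12, slack=7)

Answer: 3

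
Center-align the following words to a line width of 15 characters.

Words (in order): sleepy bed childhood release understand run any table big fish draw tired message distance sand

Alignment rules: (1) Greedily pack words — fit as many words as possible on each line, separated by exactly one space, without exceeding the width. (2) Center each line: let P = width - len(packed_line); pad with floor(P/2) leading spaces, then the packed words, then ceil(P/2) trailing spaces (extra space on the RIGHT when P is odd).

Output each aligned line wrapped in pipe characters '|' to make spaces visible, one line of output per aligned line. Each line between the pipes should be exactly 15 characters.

Line 1: ['sleepy', 'bed'] (min_width=10, slack=5)
Line 2: ['childhood'] (min_width=9, slack=6)
Line 3: ['release'] (min_width=7, slack=8)
Line 4: ['understand', 'run'] (min_width=14, slack=1)
Line 5: ['any', 'table', 'big'] (min_width=13, slack=2)
Line 6: ['fish', 'draw', 'tired'] (min_width=15, slack=0)
Line 7: ['message'] (min_width=7, slack=8)
Line 8: ['distance', 'sand'] (min_width=13, slack=2)

Answer: |  sleepy bed   |
|   childhood   |
|    release    |
|understand run |
| any table big |
|fish draw tired|
|    message    |
| distance sand |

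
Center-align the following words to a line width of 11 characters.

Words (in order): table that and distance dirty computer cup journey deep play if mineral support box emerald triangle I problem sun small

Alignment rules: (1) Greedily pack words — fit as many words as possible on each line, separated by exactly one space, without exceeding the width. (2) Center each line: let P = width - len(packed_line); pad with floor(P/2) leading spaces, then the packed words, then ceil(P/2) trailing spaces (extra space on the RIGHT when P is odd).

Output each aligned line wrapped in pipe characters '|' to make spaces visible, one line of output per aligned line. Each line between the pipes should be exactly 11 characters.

Answer: |table that |
|    and    |
| distance  |
|   dirty   |
| computer  |
|cup journey|
| deep play |
|if mineral |
|support box|
|  emerald  |
|triangle I |
|problem sun|
|   small   |

Derivation:
Line 1: ['table', 'that'] (min_width=10, slack=1)
Line 2: ['and'] (min_width=3, slack=8)
Line 3: ['distance'] (min_width=8, slack=3)
Line 4: ['dirty'] (min_width=5, slack=6)
Line 5: ['computer'] (min_width=8, slack=3)
Line 6: ['cup', 'journey'] (min_width=11, slack=0)
Line 7: ['deep', 'play'] (min_width=9, slack=2)
Line 8: ['if', 'mineral'] (min_width=10, slack=1)
Line 9: ['support', 'box'] (min_width=11, slack=0)
Line 10: ['emerald'] (min_width=7, slack=4)
Line 11: ['triangle', 'I'] (min_width=10, slack=1)
Line 12: ['problem', 'sun'] (min_width=11, slack=0)
Line 13: ['small'] (min_width=5, slack=6)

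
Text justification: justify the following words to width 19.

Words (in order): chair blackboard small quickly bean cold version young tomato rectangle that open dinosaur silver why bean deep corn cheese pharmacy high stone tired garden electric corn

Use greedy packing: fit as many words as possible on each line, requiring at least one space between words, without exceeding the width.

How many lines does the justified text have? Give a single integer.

Answer: 10

Derivation:
Line 1: ['chair', 'blackboard'] (min_width=16, slack=3)
Line 2: ['small', 'quickly', 'bean'] (min_width=18, slack=1)
Line 3: ['cold', 'version', 'young'] (min_width=18, slack=1)
Line 4: ['tomato', 'rectangle'] (min_width=16, slack=3)
Line 5: ['that', 'open', 'dinosaur'] (min_width=18, slack=1)
Line 6: ['silver', 'why', 'bean'] (min_width=15, slack=4)
Line 7: ['deep', 'corn', 'cheese'] (min_width=16, slack=3)
Line 8: ['pharmacy', 'high', 'stone'] (min_width=19, slack=0)
Line 9: ['tired', 'garden'] (min_width=12, slack=7)
Line 10: ['electric', 'corn'] (min_width=13, slack=6)
Total lines: 10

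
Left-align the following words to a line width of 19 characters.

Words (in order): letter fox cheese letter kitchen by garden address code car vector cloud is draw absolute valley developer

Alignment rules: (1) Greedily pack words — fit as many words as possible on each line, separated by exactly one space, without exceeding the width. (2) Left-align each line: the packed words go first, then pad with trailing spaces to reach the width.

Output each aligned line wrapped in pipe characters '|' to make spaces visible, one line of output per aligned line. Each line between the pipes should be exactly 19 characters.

Line 1: ['letter', 'fox', 'cheese'] (min_width=17, slack=2)
Line 2: ['letter', 'kitchen', 'by'] (min_width=17, slack=2)
Line 3: ['garden', 'address', 'code'] (min_width=19, slack=0)
Line 4: ['car', 'vector', 'cloud', 'is'] (min_width=19, slack=0)
Line 5: ['draw', 'absolute'] (min_width=13, slack=6)
Line 6: ['valley', 'developer'] (min_width=16, slack=3)

Answer: |letter fox cheese  |
|letter kitchen by  |
|garden address code|
|car vector cloud is|
|draw absolute      |
|valley developer   |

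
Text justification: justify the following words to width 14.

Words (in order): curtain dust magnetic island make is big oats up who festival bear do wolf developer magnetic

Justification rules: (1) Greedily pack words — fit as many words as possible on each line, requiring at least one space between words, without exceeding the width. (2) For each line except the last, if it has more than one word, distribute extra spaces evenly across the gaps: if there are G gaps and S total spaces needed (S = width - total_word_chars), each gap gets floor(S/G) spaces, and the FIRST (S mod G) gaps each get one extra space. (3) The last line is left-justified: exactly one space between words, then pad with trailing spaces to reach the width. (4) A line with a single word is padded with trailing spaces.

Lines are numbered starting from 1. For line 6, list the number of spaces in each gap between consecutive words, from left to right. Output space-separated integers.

Line 1: ['curtain', 'dust'] (min_width=12, slack=2)
Line 2: ['magnetic'] (min_width=8, slack=6)
Line 3: ['island', 'make', 'is'] (min_width=14, slack=0)
Line 4: ['big', 'oats', 'up'] (min_width=11, slack=3)
Line 5: ['who', 'festival'] (min_width=12, slack=2)
Line 6: ['bear', 'do', 'wolf'] (min_width=12, slack=2)
Line 7: ['developer'] (min_width=9, slack=5)
Line 8: ['magnetic'] (min_width=8, slack=6)

Answer: 2 2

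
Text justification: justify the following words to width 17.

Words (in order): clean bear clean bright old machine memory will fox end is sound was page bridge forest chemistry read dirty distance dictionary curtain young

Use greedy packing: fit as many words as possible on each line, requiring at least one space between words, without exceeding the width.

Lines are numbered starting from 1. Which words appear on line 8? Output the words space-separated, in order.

Line 1: ['clean', 'bear', 'clean'] (min_width=16, slack=1)
Line 2: ['bright', 'old'] (min_width=10, slack=7)
Line 3: ['machine', 'memory'] (min_width=14, slack=3)
Line 4: ['will', 'fox', 'end', 'is'] (min_width=15, slack=2)
Line 5: ['sound', 'was', 'page'] (min_width=14, slack=3)
Line 6: ['bridge', 'forest'] (min_width=13, slack=4)
Line 7: ['chemistry', 'read'] (min_width=14, slack=3)
Line 8: ['dirty', 'distance'] (min_width=14, slack=3)
Line 9: ['dictionary'] (min_width=10, slack=7)
Line 10: ['curtain', 'young'] (min_width=13, slack=4)

Answer: dirty distance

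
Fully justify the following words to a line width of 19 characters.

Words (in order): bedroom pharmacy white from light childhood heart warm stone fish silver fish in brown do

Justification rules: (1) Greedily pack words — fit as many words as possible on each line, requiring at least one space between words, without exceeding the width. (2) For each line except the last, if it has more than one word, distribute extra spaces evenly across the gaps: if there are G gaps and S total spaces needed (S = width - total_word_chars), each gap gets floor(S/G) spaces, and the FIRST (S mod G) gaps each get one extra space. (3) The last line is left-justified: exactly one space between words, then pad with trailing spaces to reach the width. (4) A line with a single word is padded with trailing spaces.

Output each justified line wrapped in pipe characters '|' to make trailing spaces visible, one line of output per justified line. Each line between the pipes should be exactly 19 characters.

Answer: |bedroom    pharmacy|
|white   from  light|
|childhood     heart|
|warm   stone   fish|
|silver    fish   in|
|brown do           |

Derivation:
Line 1: ['bedroom', 'pharmacy'] (min_width=16, slack=3)
Line 2: ['white', 'from', 'light'] (min_width=16, slack=3)
Line 3: ['childhood', 'heart'] (min_width=15, slack=4)
Line 4: ['warm', 'stone', 'fish'] (min_width=15, slack=4)
Line 5: ['silver', 'fish', 'in'] (min_width=14, slack=5)
Line 6: ['brown', 'do'] (min_width=8, slack=11)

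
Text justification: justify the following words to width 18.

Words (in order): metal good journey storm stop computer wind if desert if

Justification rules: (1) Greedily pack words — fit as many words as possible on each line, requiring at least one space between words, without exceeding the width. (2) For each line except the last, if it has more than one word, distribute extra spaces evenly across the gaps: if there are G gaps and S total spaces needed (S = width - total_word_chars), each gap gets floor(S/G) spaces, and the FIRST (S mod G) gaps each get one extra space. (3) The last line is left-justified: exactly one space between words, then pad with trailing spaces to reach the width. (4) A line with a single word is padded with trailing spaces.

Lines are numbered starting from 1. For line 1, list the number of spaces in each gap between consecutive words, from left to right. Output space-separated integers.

Line 1: ['metal', 'good', 'journey'] (min_width=18, slack=0)
Line 2: ['storm', 'stop'] (min_width=10, slack=8)
Line 3: ['computer', 'wind', 'if'] (min_width=16, slack=2)
Line 4: ['desert', 'if'] (min_width=9, slack=9)

Answer: 1 1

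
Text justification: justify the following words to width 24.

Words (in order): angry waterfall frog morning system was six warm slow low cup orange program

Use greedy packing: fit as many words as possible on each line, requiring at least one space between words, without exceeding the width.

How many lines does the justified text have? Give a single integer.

Answer: 4

Derivation:
Line 1: ['angry', 'waterfall', 'frog'] (min_width=20, slack=4)
Line 2: ['morning', 'system', 'was', 'six'] (min_width=22, slack=2)
Line 3: ['warm', 'slow', 'low', 'cup', 'orange'] (min_width=24, slack=0)
Line 4: ['program'] (min_width=7, slack=17)
Total lines: 4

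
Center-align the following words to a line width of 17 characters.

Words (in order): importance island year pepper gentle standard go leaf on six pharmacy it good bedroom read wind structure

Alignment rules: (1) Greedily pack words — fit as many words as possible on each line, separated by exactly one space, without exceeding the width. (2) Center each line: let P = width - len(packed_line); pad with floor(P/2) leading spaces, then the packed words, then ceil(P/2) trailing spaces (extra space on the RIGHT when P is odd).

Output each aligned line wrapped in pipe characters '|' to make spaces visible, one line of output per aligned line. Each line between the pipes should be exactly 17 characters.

Line 1: ['importance', 'island'] (min_width=17, slack=0)
Line 2: ['year', 'pepper'] (min_width=11, slack=6)
Line 3: ['gentle', 'standard'] (min_width=15, slack=2)
Line 4: ['go', 'leaf', 'on', 'six'] (min_width=14, slack=3)
Line 5: ['pharmacy', 'it', 'good'] (min_width=16, slack=1)
Line 6: ['bedroom', 'read', 'wind'] (min_width=17, slack=0)
Line 7: ['structure'] (min_width=9, slack=8)

Answer: |importance island|
|   year pepper   |
| gentle standard |
| go leaf on six  |
|pharmacy it good |
|bedroom read wind|
|    structure    |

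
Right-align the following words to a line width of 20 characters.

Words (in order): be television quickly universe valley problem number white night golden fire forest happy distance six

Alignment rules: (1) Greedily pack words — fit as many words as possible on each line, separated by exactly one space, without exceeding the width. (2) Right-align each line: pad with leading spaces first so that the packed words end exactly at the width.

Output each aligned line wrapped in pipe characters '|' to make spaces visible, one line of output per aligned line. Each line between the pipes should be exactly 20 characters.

Answer: |       be television|
|    quickly universe|
|      valley problem|
|  number white night|
|  golden fire forest|
|  happy distance six|

Derivation:
Line 1: ['be', 'television'] (min_width=13, slack=7)
Line 2: ['quickly', 'universe'] (min_width=16, slack=4)
Line 3: ['valley', 'problem'] (min_width=14, slack=6)
Line 4: ['number', 'white', 'night'] (min_width=18, slack=2)
Line 5: ['golden', 'fire', 'forest'] (min_width=18, slack=2)
Line 6: ['happy', 'distance', 'six'] (min_width=18, slack=2)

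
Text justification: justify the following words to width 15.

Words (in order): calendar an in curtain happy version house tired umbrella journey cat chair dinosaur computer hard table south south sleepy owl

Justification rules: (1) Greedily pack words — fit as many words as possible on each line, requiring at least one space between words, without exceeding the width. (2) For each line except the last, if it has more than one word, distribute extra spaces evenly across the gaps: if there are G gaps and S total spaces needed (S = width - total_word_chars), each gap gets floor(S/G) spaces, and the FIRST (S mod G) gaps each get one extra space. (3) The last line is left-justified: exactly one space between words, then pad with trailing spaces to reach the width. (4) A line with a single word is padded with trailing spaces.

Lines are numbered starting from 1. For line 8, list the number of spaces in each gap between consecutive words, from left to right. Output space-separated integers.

Answer: 5

Derivation:
Line 1: ['calendar', 'an', 'in'] (min_width=14, slack=1)
Line 2: ['curtain', 'happy'] (min_width=13, slack=2)
Line 3: ['version', 'house'] (min_width=13, slack=2)
Line 4: ['tired', 'umbrella'] (min_width=14, slack=1)
Line 5: ['journey', 'cat'] (min_width=11, slack=4)
Line 6: ['chair', 'dinosaur'] (min_width=14, slack=1)
Line 7: ['computer', 'hard'] (min_width=13, slack=2)
Line 8: ['table', 'south'] (min_width=11, slack=4)
Line 9: ['south', 'sleepy'] (min_width=12, slack=3)
Line 10: ['owl'] (min_width=3, slack=12)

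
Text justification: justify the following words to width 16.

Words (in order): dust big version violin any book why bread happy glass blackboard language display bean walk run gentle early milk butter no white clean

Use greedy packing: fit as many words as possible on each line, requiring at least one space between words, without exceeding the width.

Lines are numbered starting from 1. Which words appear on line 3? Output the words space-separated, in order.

Line 1: ['dust', 'big', 'version'] (min_width=16, slack=0)
Line 2: ['violin', 'any', 'book'] (min_width=15, slack=1)
Line 3: ['why', 'bread', 'happy'] (min_width=15, slack=1)
Line 4: ['glass', 'blackboard'] (min_width=16, slack=0)
Line 5: ['language', 'display'] (min_width=16, slack=0)
Line 6: ['bean', 'walk', 'run'] (min_width=13, slack=3)
Line 7: ['gentle', 'early'] (min_width=12, slack=4)
Line 8: ['milk', 'butter', 'no'] (min_width=14, slack=2)
Line 9: ['white', 'clean'] (min_width=11, slack=5)

Answer: why bread happy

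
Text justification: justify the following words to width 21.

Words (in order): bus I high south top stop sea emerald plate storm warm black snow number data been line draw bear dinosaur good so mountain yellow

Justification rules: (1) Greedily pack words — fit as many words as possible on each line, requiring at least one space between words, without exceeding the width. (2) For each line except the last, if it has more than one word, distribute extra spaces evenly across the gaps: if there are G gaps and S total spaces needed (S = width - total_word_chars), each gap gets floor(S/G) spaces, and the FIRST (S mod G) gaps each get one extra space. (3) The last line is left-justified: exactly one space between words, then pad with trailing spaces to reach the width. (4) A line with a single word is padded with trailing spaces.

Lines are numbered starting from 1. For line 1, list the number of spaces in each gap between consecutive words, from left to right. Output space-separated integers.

Answer: 2 1 1 1

Derivation:
Line 1: ['bus', 'I', 'high', 'south', 'top'] (min_width=20, slack=1)
Line 2: ['stop', 'sea', 'emerald'] (min_width=16, slack=5)
Line 3: ['plate', 'storm', 'warm'] (min_width=16, slack=5)
Line 4: ['black', 'snow', 'number'] (min_width=17, slack=4)
Line 5: ['data', 'been', 'line', 'draw'] (min_width=19, slack=2)
Line 6: ['bear', 'dinosaur', 'good', 'so'] (min_width=21, slack=0)
Line 7: ['mountain', 'yellow'] (min_width=15, slack=6)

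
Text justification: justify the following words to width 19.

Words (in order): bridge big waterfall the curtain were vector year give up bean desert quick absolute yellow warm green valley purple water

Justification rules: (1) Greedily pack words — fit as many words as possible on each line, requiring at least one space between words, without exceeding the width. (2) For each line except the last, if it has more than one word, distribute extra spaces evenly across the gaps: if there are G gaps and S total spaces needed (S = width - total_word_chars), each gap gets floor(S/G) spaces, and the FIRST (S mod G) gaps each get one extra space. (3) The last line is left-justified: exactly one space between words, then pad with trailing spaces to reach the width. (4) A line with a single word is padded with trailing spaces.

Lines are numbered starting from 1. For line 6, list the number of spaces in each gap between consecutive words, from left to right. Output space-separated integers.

Answer: 5

Derivation:
Line 1: ['bridge', 'big'] (min_width=10, slack=9)
Line 2: ['waterfall', 'the'] (min_width=13, slack=6)
Line 3: ['curtain', 'were', 'vector'] (min_width=19, slack=0)
Line 4: ['year', 'give', 'up', 'bean'] (min_width=17, slack=2)
Line 5: ['desert', 'quick'] (min_width=12, slack=7)
Line 6: ['absolute', 'yellow'] (min_width=15, slack=4)
Line 7: ['warm', 'green', 'valley'] (min_width=17, slack=2)
Line 8: ['purple', 'water'] (min_width=12, slack=7)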